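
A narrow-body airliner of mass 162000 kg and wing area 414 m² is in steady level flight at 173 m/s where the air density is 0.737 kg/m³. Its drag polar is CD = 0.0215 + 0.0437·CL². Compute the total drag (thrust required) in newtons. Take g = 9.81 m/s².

In steady level flight, lift balances weight: W = mg = 162000 × 9.81 = 1.5892×10^6 N.
q = ½ρv² = ½ × 0.737 × 173² = 11030 Pa.
CL = W/(q·S) = 1.5892×10^6 / (11030 × 414) = 0.3481.
CD = 0.0215 + 0.0437 × 0.3481² = 0.02679.
D = q·S·CD = 11030 × 414 × 0.02679 = 1.223×10^5 N

D = 1.22×10^5 N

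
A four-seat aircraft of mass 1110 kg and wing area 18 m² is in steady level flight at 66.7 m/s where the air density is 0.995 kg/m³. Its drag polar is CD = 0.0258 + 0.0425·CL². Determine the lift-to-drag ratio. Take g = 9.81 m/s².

L/D = 9.43

Weight W = mg = 1110 × 9.81 = 10889 N; in level flight L = W.
Dynamic pressure q = 0.5 × 0.995 × 66.7² = 2213 Pa.
CL = 2W/(ρv²S) = 2×10889/(0.995×66.7²×18) = 0.2733.
CD = 0.0258 + 0.0425 × 0.2733² = 0.02897.
L/D = CL/CD = 0.2733 / 0.02897 = 9.43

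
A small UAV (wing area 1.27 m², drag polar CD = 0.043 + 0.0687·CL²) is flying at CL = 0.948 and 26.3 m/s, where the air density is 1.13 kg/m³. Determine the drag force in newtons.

D = 52 N

CD = 0.043 + 0.0687 × 0.948² = 0.1047
D = ½ρv²S·CD = ½ × 1.13 × 26.3² × 1.27 × 0.1047 = 52 N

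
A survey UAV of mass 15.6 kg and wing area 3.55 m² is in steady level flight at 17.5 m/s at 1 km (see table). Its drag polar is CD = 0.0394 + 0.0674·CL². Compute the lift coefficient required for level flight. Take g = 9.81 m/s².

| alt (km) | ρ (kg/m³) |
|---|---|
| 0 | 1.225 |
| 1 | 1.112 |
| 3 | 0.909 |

At 1 km, from the table: ρ = 1.112 kg/m³.
In steady level flight, lift balances weight: W = mg = 15.6 × 9.81 = 153.04 N.
q = ½ρv² = ½ × 1.112 × 17.5² = 170.3 Pa.
Required CL = L/(qS) = 153.04/(170.3·3.55) = 0.2532.

CL = 0.253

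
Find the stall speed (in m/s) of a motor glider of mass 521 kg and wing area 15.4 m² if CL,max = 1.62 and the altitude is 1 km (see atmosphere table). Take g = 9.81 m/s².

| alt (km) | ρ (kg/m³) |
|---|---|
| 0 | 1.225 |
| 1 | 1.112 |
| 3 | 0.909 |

V_stall = 19.2 m/s

At 1 km, from the table: ρ = 1.112 kg/m³.
Stall occurs when L = W at CL,max. W = mg = 521 × 9.81 = 5111 N.
V_stall = √(2W/(ρ·S·CL,max)) = √(2 × 5111 / (1.112 × 15.4 × 1.62))
V_stall = √368.5 = 19.2 m/s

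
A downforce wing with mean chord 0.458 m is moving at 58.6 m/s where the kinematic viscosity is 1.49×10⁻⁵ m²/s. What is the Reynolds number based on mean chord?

Re = 1.8×10^6

Re = v·c/ν = 58.6 × 0.458 / (1.49×10⁻⁵) = 1.8×10^6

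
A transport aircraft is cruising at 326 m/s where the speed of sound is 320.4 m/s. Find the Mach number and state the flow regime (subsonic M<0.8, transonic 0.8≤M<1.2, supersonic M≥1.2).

M = 1.02 (transonic)

M = v/a = 326 / 320.4 = 1.02
M = 1.02 → transonic.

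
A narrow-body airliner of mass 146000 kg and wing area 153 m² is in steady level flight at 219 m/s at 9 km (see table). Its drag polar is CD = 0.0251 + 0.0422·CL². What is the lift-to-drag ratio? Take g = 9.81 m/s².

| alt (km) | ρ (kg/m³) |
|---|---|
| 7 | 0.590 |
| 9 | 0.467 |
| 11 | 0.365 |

L/D = 15.3

At 9 km, from the table: ρ = 0.467 kg/m³.
Level flight ⇒ L = W = m·g = 146000 × 9.81 = 1.4323×10^6 N.
Dynamic pressure q = 0.5 × 0.467 × 219² = 11200 Pa.
CL = W/(q·S) = 1.4323×10^6 / (11200 × 153) = 0.8359.
CD = 0.0251 + 0.0422 × 0.8359² = 0.05459.
L/D = CL/CD = 0.8359 / 0.05459 = 15.3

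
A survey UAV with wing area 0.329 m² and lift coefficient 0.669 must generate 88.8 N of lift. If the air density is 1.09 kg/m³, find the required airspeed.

L = ½ρv²S·CL ⇒ v = √(2L/(ρ·S·CL))
v = √(2 × 88.8 / (1.09 × 0.329 × 0.669)) = √740.3 = 27.2 m/s

v = 27.2 m/s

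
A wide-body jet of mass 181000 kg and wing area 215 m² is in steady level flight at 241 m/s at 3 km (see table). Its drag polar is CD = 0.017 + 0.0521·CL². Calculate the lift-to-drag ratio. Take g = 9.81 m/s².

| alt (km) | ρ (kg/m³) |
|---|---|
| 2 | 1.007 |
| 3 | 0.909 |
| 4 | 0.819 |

At 3 km, from the table: ρ = 0.909 kg/m³.
In steady level flight, lift balances weight: W = mg = 181000 × 9.81 = 1.7756×10^6 N.
q = ½ρv² = ½ × 0.909 × 241² = 26400 Pa.
CL = 2W/(ρv²S) = 2×1.7756×10^6/(0.909×241²×215) = 0.3129.
CD = 0.017 + 0.0521 × 0.3129² = 0.0221.
L/D = CL/CD = 0.3129 / 0.0221 = 14.2

L/D = 14.2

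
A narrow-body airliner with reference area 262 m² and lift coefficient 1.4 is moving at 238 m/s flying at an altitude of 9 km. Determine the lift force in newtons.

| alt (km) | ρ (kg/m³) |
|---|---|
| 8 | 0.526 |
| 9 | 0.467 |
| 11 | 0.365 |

L = 4.85×10^6 N

At 9 km, from the table: ρ = 0.467 kg/m³.
Dynamic pressure q = ½ρv² = ½ × 0.467 × 238² = 13230 Pa.
L = q·S·CL = 13230 × 262 × 1.4 = 4.85×10^6 N ≈ 4850 kN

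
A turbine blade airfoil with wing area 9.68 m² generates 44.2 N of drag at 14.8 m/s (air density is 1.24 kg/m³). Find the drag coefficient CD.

CD = 0.0336

From D = ½ρv²S·CD, rearranging gives CD = 2D/(ρv²S).
CD = 2 × 44.2 / (1.24 × 14.8² × 9.68) = 0.0336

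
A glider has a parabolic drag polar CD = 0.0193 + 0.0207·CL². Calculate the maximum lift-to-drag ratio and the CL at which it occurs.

(L/D)max = 25, at CL = 0.966

For CD = CD0 + K·CL², (L/D)max occurs at CL* = √(CD0/K) and equals 1/(2√(K·CD0)).
(L/D)max = 1/(2√(0.0207 × 0.0193)) = 1/(2 × 0.01999) = 25
CL* = √(0.0193/0.0207) = 0.966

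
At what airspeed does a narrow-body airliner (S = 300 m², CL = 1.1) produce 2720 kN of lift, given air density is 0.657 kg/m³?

L = ½ρv²S·CL ⇒ v = √(2L/(ρ·S·CL))
v = √(2 × 2.72×10^6 / (0.657 × 300 × 1.1)) = √25090 = 158 m/s

v = 158 m/s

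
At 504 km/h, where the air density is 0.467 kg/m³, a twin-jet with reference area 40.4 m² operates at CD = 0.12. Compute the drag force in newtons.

D = 22200 N

Convert speed: v = 504 km/h ÷ 3.6 = 140 m/s.
Dynamic pressure q = ½ρv² = ½ × 0.467 × 140² = 4577 Pa.
D = q·S·CD = 4577 × 40.4 × 0.12 = 22200 N ≈ 22.2 kN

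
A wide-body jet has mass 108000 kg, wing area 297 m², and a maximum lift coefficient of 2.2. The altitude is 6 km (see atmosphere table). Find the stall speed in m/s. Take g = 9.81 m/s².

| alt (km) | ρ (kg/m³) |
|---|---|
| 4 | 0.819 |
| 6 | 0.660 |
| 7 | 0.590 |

At 6 km, from the table: ρ = 0.660 kg/m³.
Weight W = mg = 108000 × 9.81 = 1.059×10^6 N.
V_stall = √(2W/(ρ·S·CL,max)) = √(2 × 1.059×10^6 / (0.66 × 297 × 2.2))
V_stall = √4914 = 70.1 m/s

V_stall = 70.1 m/s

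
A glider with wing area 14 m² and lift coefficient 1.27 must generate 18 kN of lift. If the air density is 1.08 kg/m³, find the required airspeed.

v = 43.3 m/s

L = ½ρv²S·CL ⇒ v = √(2L/(ρ·S·CL))
v = √(2 × 18000 / (1.08 × 14 × 1.27)) = √1875 = 43.3 m/s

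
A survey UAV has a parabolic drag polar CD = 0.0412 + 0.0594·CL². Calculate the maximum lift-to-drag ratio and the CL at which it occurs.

(L/D)max = 10.1, at CL = 0.833

For CD = CD0 + K·CL², (L/D)max occurs at CL* = √(CD0/K) and equals 1/(2√(K·CD0)).
(L/D)max = 1/(2√(0.0594 × 0.0412)) = 1/(2 × 0.04947) = 10.1
CL* = √(0.0412/0.0594) = 0.833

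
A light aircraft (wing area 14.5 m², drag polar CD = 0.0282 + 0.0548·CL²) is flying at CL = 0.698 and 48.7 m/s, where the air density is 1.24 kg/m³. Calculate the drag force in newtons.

CD = 0.0282 + 0.0548 × 0.698² = 0.0549
D = ½ρv²S·CD = ½ × 1.24 × 48.7² × 14.5 × 0.0549 = 1170 N

D = 1170 N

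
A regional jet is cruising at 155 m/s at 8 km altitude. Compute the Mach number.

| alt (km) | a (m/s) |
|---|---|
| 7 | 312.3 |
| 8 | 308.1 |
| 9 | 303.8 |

At 8 km, from the table: a = 308.1 m/s.
M = v/a = 155 / 308.1 = 0.503

M = 0.503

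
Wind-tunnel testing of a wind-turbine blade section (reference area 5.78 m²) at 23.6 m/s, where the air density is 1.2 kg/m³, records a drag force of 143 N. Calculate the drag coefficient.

From D = ½ρv²S·CD, rearranging gives CD = 2D/(ρv²S).
CD = 2 × 143 / (1.2 × 23.6² × 5.78) = 0.074

CD = 0.074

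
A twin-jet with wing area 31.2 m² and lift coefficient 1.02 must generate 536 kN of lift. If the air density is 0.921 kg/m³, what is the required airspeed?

v = 191 m/s

L = ½ρv²S·CL ⇒ v = √(2L/(ρ·S·CL))
v = √(2 × 5.36×10^5 / (0.921 × 31.2 × 1.02)) = √36570 = 191 m/s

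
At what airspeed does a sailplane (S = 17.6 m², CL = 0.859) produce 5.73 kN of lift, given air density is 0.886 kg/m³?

L = ½ρv²S·CL ⇒ v = √(2L/(ρ·S·CL))
v = √(2 × 5730 / (0.886 × 17.6 × 0.859)) = √855.5 = 29.2 m/s

v = 29.2 m/s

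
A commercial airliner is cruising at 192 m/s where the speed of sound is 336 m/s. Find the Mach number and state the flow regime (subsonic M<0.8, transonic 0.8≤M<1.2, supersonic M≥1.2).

M = v/a = 192 / 336 = 0.571
M = 0.571 → subsonic.

M = 0.571 (subsonic)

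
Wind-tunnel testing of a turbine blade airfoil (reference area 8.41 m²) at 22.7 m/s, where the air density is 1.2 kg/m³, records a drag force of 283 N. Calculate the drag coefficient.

CD = 0.109

From D = ½ρv²S·CD, rearranging gives CD = 2D/(ρv²S).
CD = 2 × 283 / (1.2 × 22.7² × 8.41) = 0.109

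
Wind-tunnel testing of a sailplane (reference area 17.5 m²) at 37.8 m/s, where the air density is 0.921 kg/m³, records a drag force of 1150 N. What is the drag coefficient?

From D = ½ρv²S·CD, rearranging gives CD = 2D/(ρv²S).
CD = 2 × 1150 / (0.921 × 37.8² × 17.5) = 0.0999

CD = 0.0999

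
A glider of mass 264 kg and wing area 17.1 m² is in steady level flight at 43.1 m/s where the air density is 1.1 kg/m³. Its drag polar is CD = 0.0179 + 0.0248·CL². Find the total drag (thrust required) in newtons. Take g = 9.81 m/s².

In steady level flight, lift balances weight: W = mg = 264 × 9.81 = 2589.8 N.
Dynamic pressure q = 0.5 × 1.1 × 43.1² = 1022 Pa.
CL = W/(q·S) = 2589.8 / (1022 × 17.1) = 0.1482.
CD = 0.0179 + 0.0248 × 0.1482² = 0.01844.
D = q·S·CD = 1022 × 17.1 × 0.01844 = 322.2 N

D = 322 N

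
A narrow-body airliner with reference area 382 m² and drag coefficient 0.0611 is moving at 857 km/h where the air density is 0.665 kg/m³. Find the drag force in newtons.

D = 4.4×10^5 N

Convert speed: v = 857 km/h ÷ 3.6 = 238.1 m/s.
D = ½ρv²S·CD = ½ × 0.665 × 238.1² × 382 × 0.0611 = 4.4×10^5 N ≈ 440 kN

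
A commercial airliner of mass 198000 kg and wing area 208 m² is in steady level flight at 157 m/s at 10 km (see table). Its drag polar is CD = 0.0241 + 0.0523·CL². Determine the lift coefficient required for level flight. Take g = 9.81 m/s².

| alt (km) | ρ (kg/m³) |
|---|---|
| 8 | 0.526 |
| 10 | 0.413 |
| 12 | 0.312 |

CL = 1.83

At 10 km, from the table: ρ = 0.413 kg/m³.
Weight W = mg = 198000 × 9.81 = 1.9424×10^6 N; in level flight L = W.
q = ½ρv² = ½ × 0.413 × 157² = 5090 Pa.
Required CL = L/(qS) = 1.9424×10^6/(5090·208) = 1.835.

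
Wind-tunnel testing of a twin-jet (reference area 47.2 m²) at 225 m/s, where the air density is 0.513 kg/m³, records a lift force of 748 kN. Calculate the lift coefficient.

CL = 1.22

From L = ½ρv²S·CL, rearranging gives CL = 2L/(ρv²S).
CL = 2 × 7.48×10^5 / (0.513 × 225² × 47.2) = 1.22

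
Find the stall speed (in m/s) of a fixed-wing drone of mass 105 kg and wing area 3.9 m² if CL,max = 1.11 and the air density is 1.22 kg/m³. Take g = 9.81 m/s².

Stall occurs when L = W at CL,max. W = mg = 105 × 9.81 = 1030 N.
V_stall = √(2W/(ρ·S·CL,max)) = √(2 × 1030 / (1.22 × 3.9 × 1.11))
V_stall = √390.1 = 19.8 m/s

V_stall = 19.8 m/s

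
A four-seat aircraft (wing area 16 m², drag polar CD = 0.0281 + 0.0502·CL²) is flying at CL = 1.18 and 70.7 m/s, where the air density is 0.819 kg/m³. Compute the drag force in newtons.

CD = 0.0281 + 0.0502 × 1.18² = 0.098
D = ½ρv²S·CD = ½ × 0.819 × 70.7² × 16 × 0.098 = 3210 N

D = 3210 N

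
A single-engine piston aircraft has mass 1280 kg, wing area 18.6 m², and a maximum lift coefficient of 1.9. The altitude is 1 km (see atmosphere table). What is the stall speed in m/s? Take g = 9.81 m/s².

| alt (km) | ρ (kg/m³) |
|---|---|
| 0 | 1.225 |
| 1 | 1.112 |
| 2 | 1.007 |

V_stall = 25.3 m/s

At 1 km, from the table: ρ = 1.112 kg/m³.
At stall, lift equals weight: L = W = m·g = 1280 × 9.81 = 12560 N.
From L = ½ρV²S·CL,max = W: V_stall = √(2W/(ρSCL,max)) = √(2·12560/(1.112·18.6·1.9))
V_stall = √639.1 = 25.3 m/s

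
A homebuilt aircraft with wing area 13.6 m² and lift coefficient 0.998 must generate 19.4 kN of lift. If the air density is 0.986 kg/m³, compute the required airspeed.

L = ½ρv²S·CL ⇒ v = √(2L/(ρ·S·CL))
v = √(2 × 19400 / (0.986 × 13.6 × 0.998)) = √2899 = 53.8 m/s

v = 53.8 m/s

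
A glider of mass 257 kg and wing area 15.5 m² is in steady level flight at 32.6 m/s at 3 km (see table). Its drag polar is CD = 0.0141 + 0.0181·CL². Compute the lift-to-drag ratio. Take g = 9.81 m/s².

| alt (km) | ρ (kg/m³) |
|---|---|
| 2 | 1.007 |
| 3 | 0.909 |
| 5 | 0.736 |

At 3 km, from the table: ρ = 0.909 kg/m³.
Weight W = mg = 257 × 9.81 = 2521.2 N; in level flight L = W.
Dynamic pressure q = 0.5 × 0.909 × 32.6² = 483 Pa.
CL = 2W/(ρv²S) = 2×2521.2/(0.909×32.6²×15.5) = 0.3367.
CD = 0.0141 + 0.0181 × 0.3367² = 0.01615.
L/D = CL/CD = 0.3367 / 0.01615 = 20.8

L/D = 20.8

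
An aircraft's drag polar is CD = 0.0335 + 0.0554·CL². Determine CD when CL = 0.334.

CD = 0.0397

CD = 0.0335 + 0.0554 × 0.334² = 0.0335 + 0.00618 = 0.0397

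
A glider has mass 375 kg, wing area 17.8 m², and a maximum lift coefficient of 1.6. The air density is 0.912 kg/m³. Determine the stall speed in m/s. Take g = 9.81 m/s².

At stall, lift equals weight: L = W = m·g = 375 × 9.81 = 3679 N.
From L = ½ρV²S·CL,max = W: V_stall = √(2W/(ρSCL,max)) = √(2·3679/(0.912·17.8·1.6))
V_stall = √283.3 = 16.8 m/s

V_stall = 16.8 m/s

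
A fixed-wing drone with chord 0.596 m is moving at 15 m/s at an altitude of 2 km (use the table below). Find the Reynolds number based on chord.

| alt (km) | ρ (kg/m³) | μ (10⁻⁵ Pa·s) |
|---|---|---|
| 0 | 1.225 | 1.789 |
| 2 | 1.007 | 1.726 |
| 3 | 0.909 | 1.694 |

At 2 km, from the table: ρ = 1.007 kg/m³, μ = 1.726×10⁻⁵ Pa·s.
Re = ρ·v·c/μ = 1.007 × 15 × 0.596 / (1.726×10⁻⁵) = 5.22×10^5

Re = 5.22×10^5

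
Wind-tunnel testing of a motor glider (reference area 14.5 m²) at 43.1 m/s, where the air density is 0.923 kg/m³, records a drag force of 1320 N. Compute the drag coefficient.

CD = 0.106

From D = ½ρv²S·CD, rearranging gives CD = 2D/(ρv²S).
CD = 2 × 1320 / (0.923 × 43.1² × 14.5) = 0.106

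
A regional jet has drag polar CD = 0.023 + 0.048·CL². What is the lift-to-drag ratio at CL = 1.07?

CD = 0.023 + 0.048 × 1.07² = 0.07796
L/D = CL/CD = 1.07 / 0.07796 = 13.7

L/D = 13.7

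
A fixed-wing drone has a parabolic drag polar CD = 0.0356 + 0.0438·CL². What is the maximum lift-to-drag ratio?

(L/D)max = 12.7

For CD = CD0 + K·CL², (L/D)max occurs at CL* = √(CD0/K) and equals 1/(2√(K·CD0)).
(L/D)max = 1/(2√(0.0438 × 0.0356)) = 1/(2 × 0.03949) = 12.7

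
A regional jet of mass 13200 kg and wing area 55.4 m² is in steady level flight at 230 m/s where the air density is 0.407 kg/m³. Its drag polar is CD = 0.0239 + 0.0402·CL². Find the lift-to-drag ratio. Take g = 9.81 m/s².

L/D = 8.42

In steady level flight, lift balances weight: W = mg = 13200 × 9.81 = 1.2949×10^5 N.
q = ½ρv² = ½ × 0.407 × 230² = 10770 Pa.
CL = 2W/(ρv²S) = 2×1.2949×10^5/(0.407×230²×55.4) = 0.2171.
CD = 0.0239 + 0.0402 × 0.2171² = 0.0258.
L/D = CL/CD = 0.2171 / 0.0258 = 8.42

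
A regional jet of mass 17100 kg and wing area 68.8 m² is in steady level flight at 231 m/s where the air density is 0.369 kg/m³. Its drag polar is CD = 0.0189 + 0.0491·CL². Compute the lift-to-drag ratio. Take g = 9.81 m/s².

L/D = 11.3

Level flight ⇒ L = W = m·g = 17100 × 9.81 = 1.6775×10^5 N.
q = ½ρv² = ½ × 0.369 × 231² = 9845 Pa.
CL = 2W/(ρv²S) = 2×1.6775×10^5/(0.369×231²×68.8) = 0.2477.
CD = 0.0189 + 0.0491 × 0.2477² = 0.02191.
L/D = CL/CD = 0.2477 / 0.02191 = 11.3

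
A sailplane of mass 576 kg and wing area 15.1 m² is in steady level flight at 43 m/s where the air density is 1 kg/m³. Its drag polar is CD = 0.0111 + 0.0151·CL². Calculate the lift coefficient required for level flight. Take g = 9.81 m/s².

Weight W = mg = 576 × 9.81 = 5650.6 N; in level flight L = W.
Dynamic pressure q = 0.5 × 1 × 43² = 924.5 Pa.
CL = W/(q·S) = 5650.6 / (924.5 × 15.1) = 0.4048.

CL = 0.405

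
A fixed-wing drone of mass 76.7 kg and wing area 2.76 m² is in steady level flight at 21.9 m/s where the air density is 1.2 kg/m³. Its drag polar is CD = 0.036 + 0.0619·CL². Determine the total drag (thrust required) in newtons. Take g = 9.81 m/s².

Weight W = mg = 76.7 × 9.81 = 752.43 N; in level flight L = W.
q = ½ρv² = ½ × 1.2 × 21.9² = 287.8 Pa.
Required CL = L/(qS) = 752.43/(287.8·2.76) = 0.9474.
CD = 0.036 + 0.0619 × 0.9474² = 0.09155.
D = q·S·CD = 287.8 × 2.76 × 0.09155 = 72.72 N

D = 72.7 N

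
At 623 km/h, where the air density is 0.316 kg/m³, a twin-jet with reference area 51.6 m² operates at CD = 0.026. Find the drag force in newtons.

Convert speed: v = 623 km/h ÷ 3.6 = 173.1 m/s.
Dynamic pressure q = ½ρv² = ½ × 0.316 × 173.1² = 4732 Pa.
D = q·S·CD = 4732 × 51.6 × 0.026 = 6350 N ≈ 6.35 kN

D = 6350 N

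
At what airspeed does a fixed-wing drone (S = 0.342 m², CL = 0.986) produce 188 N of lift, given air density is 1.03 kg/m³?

L = ½ρv²S·CL ⇒ v = √(2L/(ρ·S·CL))
v = √(2 × 188 / (1.03 × 0.342 × 0.986)) = √1083 = 32.9 m/s

v = 32.9 m/s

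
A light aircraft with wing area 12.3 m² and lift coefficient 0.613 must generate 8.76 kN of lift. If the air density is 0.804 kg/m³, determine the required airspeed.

L = ½ρv²S·CL ⇒ v = √(2L/(ρ·S·CL))
v = √(2 × 8760 / (0.804 × 12.3 × 0.613)) = √2890 = 53.8 m/s

v = 53.8 m/s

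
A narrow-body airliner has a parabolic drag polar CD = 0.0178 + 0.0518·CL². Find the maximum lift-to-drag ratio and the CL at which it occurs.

(L/D)max = 16.5, at CL = 0.586

For CD = CD0 + K·CL², (L/D)max occurs at CL* = √(CD0/K) and equals 1/(2√(K·CD0)).
(L/D)max = 1/(2√(0.0518 × 0.0178)) = 1/(2 × 0.03037) = 16.5
CL* = √(0.0178/0.0518) = 0.586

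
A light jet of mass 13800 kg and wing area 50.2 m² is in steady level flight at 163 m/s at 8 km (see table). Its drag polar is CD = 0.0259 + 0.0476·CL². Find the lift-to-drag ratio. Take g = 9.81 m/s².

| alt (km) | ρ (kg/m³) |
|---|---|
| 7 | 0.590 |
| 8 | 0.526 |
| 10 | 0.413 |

At 8 km, from the table: ρ = 0.526 kg/m³.
In steady level flight, lift balances weight: W = mg = 13800 × 9.81 = 1.3538×10^5 N.
q = ½ρv² = ½ × 0.526 × 163² = 6988 Pa.
Required CL = L/(qS) = 1.3538×10^5/(6988·50.2) = 0.3859.
CD = 0.0259 + 0.0476 × 0.3859² = 0.03299.
L/D = CL/CD = 0.3859 / 0.03299 = 11.7

L/D = 11.7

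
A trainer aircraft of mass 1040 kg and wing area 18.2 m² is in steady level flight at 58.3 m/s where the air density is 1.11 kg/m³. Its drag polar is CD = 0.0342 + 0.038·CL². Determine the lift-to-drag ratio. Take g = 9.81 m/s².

Level flight ⇒ L = W = m·g = 1040 × 9.81 = 10202 N.
q = ½ρv² = ½ × 1.11 × 58.3² = 1886 Pa.
Required CL = L/(qS) = 10202/(1886·18.2) = 0.2972.
CD = 0.0342 + 0.038 × 0.2972² = 0.03756.
L/D = CL/CD = 0.2972 / 0.03756 = 7.91

L/D = 7.91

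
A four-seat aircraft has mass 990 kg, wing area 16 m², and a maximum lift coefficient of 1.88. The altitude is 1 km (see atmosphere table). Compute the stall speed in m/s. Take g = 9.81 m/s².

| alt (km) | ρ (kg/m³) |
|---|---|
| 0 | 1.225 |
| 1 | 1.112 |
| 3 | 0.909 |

At 1 km, from the table: ρ = 1.112 kg/m³.
Weight W = mg = 990 × 9.81 = 9712 N.
V_stall = √(2W/(ρ·S·CL,max)) = √(2 × 9712 / (1.112 × 16 × 1.88))
V_stall = √580.7 = 24.1 m/s

V_stall = 24.1 m/s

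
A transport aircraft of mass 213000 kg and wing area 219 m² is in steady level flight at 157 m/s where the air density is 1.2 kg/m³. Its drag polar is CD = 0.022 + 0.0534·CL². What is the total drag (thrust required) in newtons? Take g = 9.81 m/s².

Weight W = mg = 213000 × 9.81 = 2.0895×10^6 N; in level flight L = W.
Dynamic pressure q = 0.5 × 1.2 × 157² = 14790 Pa.
Required CL = L/(qS) = 2.0895×10^6/(14790·219) = 0.6451.
CD = 0.022 + 0.0534 × 0.6451² = 0.04423.
D = q·S·CD = 14790 × 219 × 0.04423 = 1.432×10^5 N

D = 1.43×10^5 N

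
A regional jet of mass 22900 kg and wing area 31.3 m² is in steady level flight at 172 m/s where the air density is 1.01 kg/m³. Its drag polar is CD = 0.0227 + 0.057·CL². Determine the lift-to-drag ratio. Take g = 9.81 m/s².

L/D = 13.4

In steady level flight, lift balances weight: W = mg = 22900 × 9.81 = 2.2465×10^5 N.
q = ½ρv² = ½ × 1.01 × 172² = 14940 Pa.
CL = W/(q·S) = 2.2465×10^5 / (14940 × 31.3) = 0.4804.
CD = 0.0227 + 0.057 × 0.4804² = 0.03586.
L/D = CL/CD = 0.4804 / 0.03586 = 13.4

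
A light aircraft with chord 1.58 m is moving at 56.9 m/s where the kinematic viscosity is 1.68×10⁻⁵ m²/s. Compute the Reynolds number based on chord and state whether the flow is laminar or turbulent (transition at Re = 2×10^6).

Re = 5.35×10^6 (turbulent)

Re = v·c/ν = 56.9 × 1.58 / (1.68×10⁻⁵) = 5.35×10^6
Since 5.35×10^6 > 2×10^6, the flow is turbulent.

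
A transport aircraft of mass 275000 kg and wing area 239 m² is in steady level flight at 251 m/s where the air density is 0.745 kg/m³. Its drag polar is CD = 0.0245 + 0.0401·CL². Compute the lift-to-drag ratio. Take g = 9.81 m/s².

L/D = 14.2

In steady level flight, lift balances weight: W = mg = 275000 × 9.81 = 2.6978×10^6 N.
q = ½ρv² = ½ × 0.745 × 251² = 23470 Pa.
Required CL = L/(qS) = 2.6978×10^6/(23470·239) = 0.481.
CD = 0.0245 + 0.0401 × 0.481² = 0.03378.
L/D = CL/CD = 0.481 / 0.03378 = 14.2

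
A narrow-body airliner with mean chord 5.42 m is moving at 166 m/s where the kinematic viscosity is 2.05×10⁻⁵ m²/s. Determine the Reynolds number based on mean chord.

Re = v·c/ν = 166 × 5.42 / (2.05×10⁻⁵) = 4.39×10^7

Re = 4.39×10^7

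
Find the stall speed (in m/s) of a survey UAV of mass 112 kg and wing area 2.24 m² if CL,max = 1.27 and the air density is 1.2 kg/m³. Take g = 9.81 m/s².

V_stall = 25.4 m/s

At stall, lift equals weight: L = W = m·g = 112 × 9.81 = 1099 N.
V_stall = √(2W/(ρ·S·CL,max)) = √(2 × 1099 / (1.2 × 2.24 × 1.27))
V_stall = √643.7 = 25.4 m/s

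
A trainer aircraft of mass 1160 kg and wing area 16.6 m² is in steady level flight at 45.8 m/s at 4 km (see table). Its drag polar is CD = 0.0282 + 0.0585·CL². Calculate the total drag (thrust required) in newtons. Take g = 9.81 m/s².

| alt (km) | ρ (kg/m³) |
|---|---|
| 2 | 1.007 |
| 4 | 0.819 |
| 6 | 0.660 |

D = 933 N

At 4 km, from the table: ρ = 0.819 kg/m³.
In steady level flight, lift balances weight: W = mg = 1160 × 9.81 = 11380 N.
Dynamic pressure q = 0.5 × 0.819 × 45.8² = 859 Pa.
CL = W/(q·S) = 11380 / (859 × 16.6) = 0.7981.
CD = 0.0282 + 0.0585 × 0.7981² = 0.06546.
D = q·S·CD = 859 × 16.6 × 0.06546 = 933.4 N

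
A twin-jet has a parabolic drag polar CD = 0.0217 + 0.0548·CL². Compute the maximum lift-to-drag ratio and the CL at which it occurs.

(L/D)max = 14.5, at CL = 0.629

For CD = CD0 + K·CL², (L/D)max occurs at CL* = √(CD0/K) and equals 1/(2√(K·CD0)).
(L/D)max = 1/(2√(0.0548 × 0.0217)) = 1/(2 × 0.03448) = 14.5
CL* = √(0.0217/0.0548) = 0.629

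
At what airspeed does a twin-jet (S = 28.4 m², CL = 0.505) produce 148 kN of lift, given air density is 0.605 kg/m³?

L = ½ρv²S·CL ⇒ v = √(2L/(ρ·S·CL))
v = √(2 × 1.48×10^5 / (0.605 × 28.4 × 0.505)) = √34110 = 185 m/s

v = 185 m/s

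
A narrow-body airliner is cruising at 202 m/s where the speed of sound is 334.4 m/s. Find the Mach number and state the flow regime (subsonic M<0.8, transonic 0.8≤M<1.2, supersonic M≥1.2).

M = v/a = 202 / 334.4 = 0.604
M = 0.604 → subsonic.

M = 0.604 (subsonic)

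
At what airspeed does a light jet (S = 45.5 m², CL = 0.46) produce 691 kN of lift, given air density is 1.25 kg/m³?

v = 230 m/s

L = ½ρv²S·CL ⇒ v = √(2L/(ρ·S·CL))
v = √(2 × 6.91×10^5 / (1.25 × 45.5 × 0.46)) = √52820 = 230 m/s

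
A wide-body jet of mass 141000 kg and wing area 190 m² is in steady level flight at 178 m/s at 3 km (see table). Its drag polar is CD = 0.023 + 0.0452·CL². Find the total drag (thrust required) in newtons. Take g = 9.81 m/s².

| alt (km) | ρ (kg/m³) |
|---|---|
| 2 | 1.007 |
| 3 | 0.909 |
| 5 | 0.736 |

At 3 km, from the table: ρ = 0.909 kg/m³.
In steady level flight, lift balances weight: W = mg = 141000 × 9.81 = 1.3832×10^6 N.
q = ½ρv² = ½ × 0.909 × 178² = 14400 Pa.
CL = 2W/(ρv²S) = 2×1.3832×10^6/(0.909×178²×190) = 0.5055.
CD = 0.023 + 0.0452 × 0.5055² = 0.03455.
D = q·S·CD = 14400 × 190 × 0.03455 = 94540 N

D = 94500 N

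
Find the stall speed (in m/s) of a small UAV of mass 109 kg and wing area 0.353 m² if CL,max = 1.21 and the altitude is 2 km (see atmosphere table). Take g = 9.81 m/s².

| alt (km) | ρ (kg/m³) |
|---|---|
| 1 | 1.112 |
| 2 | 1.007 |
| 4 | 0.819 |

V_stall = 70.5 m/s

At 2 km, from the table: ρ = 1.007 kg/m³.
At stall, lift equals weight: L = W = m·g = 109 × 9.81 = 1069 N.
From L = ½ρV²S·CL,max = W: V_stall = √(2W/(ρSCL,max)) = √(2·1069/(1.007·0.353·1.21))
V_stall = √4972 = 70.5 m/s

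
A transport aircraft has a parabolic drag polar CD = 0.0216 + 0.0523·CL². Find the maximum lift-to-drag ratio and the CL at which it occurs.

(L/D)max = 14.9, at CL = 0.643

For CD = CD0 + K·CL², (L/D)max occurs at CL* = √(CD0/K) and equals 1/(2√(K·CD0)).
(L/D)max = 1/(2√(0.0523 × 0.0216)) = 1/(2 × 0.03361) = 14.9
CL* = √(0.0216/0.0523) = 0.643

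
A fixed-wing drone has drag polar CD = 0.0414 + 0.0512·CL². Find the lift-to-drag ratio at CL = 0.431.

L/D = 8.47

CD = 0.0414 + 0.0512 × 0.431² = 0.05091
L/D = CL/CD = 0.431 / 0.05091 = 8.47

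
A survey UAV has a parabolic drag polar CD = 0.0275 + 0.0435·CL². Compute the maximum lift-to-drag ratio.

For CD = CD0 + K·CL², (L/D)max occurs at CL* = √(CD0/K) and equals 1/(2√(K·CD0)).
(L/D)max = 1/(2√(0.0435 × 0.0275)) = 1/(2 × 0.03459) = 14.5

(L/D)max = 14.5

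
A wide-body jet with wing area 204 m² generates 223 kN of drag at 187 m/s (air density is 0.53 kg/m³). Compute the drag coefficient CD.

From D = ½ρv²S·CD, rearranging gives CD = 2D/(ρv²S).
CD = 2 × 2.23×10^5 / (0.53 × 187² × 204) = 0.118

CD = 0.118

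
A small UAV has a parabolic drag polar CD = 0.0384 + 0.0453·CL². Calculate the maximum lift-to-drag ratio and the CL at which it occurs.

(L/D)max = 12, at CL = 0.921

For CD = CD0 + K·CL², (L/D)max occurs at CL* = √(CD0/K) and equals 1/(2√(K·CD0)).
(L/D)max = 1/(2√(0.0453 × 0.0384)) = 1/(2 × 0.04171) = 12
CL* = √(0.0384/0.0453) = 0.921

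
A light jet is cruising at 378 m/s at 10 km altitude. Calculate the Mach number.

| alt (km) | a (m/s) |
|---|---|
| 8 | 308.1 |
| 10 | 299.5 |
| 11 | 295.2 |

At 10 km, from the table: a = 299.5 m/s.
M = v/a = 378 / 299.5 = 1.26

M = 1.26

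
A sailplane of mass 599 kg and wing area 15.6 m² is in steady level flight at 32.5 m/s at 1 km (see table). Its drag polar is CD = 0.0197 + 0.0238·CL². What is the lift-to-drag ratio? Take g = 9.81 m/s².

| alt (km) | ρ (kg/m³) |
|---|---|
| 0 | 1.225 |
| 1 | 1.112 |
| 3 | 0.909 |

L/D = 21.7

At 1 km, from the table: ρ = 1.112 kg/m³.
Weight W = mg = 599 × 9.81 = 5876.2 N; in level flight L = W.
q = ½ρv² = ½ × 1.112 × 32.5² = 587.3 Pa.
CL = W/(q·S) = 5876.2 / (587.3 × 15.6) = 0.6414.
CD = 0.0197 + 0.0238 × 0.6414² = 0.02949.
L/D = CL/CD = 0.6414 / 0.02949 = 21.7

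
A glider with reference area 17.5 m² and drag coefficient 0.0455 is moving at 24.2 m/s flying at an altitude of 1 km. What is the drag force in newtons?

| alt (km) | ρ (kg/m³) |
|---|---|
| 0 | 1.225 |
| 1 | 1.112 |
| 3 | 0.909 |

D = 259 N

At 1 km, from the table: ρ = 1.112 kg/m³.
D = ½ρv²S·CD = ½ × 1.112 × 24.2² × 17.5 × 0.0455 = 259 N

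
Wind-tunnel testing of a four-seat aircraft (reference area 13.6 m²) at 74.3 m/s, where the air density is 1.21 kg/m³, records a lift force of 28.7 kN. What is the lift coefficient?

CL = 0.632

From L = ½ρv²S·CL, rearranging gives CL = 2L/(ρv²S).
CL = 2 × 28700 / (1.21 × 74.3² × 13.6) = 0.632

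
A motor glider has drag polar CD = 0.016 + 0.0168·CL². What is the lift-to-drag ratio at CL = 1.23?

CD = 0.016 + 0.0168 × 1.23² = 0.04142
L/D = CL/CD = 1.23 / 0.04142 = 29.7

L/D = 29.7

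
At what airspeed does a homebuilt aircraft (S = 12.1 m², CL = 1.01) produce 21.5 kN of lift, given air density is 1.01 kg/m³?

v = 59 m/s

L = ½ρv²S·CL ⇒ v = √(2L/(ρ·S·CL))
v = √(2 × 21500 / (1.01 × 12.1 × 1.01)) = √3484 = 59 m/s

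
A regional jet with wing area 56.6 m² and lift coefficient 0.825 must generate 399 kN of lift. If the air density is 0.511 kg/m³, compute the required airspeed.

L = ½ρv²S·CL ⇒ v = √(2L/(ρ·S·CL))
v = √(2 × 3.99×10^5 / (0.511 × 56.6 × 0.825)) = √33440 = 183 m/s

v = 183 m/s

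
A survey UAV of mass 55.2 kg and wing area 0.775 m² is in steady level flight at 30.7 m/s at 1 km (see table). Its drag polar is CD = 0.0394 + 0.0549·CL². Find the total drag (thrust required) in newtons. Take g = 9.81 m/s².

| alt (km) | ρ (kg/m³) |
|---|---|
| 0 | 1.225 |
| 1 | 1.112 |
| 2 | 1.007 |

D = 55.6 N

At 1 km, from the table: ρ = 1.112 kg/m³.
In steady level flight, lift balances weight: W = mg = 55.2 × 9.81 = 541.51 N.
Dynamic pressure q = 0.5 × 1.112 × 30.7² = 524 Pa.
Required CL = L/(qS) = 541.51/(524·0.775) = 1.333.
CD = 0.0394 + 0.0549 × 1.333² = 0.137.
D = q·S·CD = 524 × 0.775 × 0.137 = 55.64 N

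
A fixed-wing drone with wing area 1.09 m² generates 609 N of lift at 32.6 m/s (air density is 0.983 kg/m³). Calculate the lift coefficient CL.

CL = 1.07

From L = ½ρv²S·CL, rearranging gives CL = 2L/(ρv²S).
CL = 2 × 609 / (0.983 × 32.6² × 1.09) = 1.07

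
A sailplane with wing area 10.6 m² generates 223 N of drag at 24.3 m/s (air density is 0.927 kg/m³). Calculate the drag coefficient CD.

From D = ½ρv²S·CD, rearranging gives CD = 2D/(ρv²S).
CD = 2 × 223 / (0.927 × 24.3² × 10.6) = 0.0769

CD = 0.0769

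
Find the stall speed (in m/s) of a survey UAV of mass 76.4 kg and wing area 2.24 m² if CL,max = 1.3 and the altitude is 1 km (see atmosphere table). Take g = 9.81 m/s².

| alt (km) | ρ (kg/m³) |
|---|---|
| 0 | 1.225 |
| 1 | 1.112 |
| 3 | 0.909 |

At 1 km, from the table: ρ = 1.112 kg/m³.
Stall occurs when L = W at CL,max. W = mg = 76.4 × 9.81 = 749.5 N.
From L = ½ρV²S·CL,max = W: V_stall = √(2W/(ρSCL,max)) = √(2·749.5/(1.112·2.24·1.3))
V_stall = √462.9 = 21.5 m/s

V_stall = 21.5 m/s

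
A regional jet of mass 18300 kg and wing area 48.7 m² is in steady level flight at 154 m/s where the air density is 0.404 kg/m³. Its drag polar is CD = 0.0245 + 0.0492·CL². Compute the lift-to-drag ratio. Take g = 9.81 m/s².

L/D = 14.3

Weight W = mg = 18300 × 9.81 = 1.7952×10^5 N; in level flight L = W.
Dynamic pressure q = 0.5 × 0.404 × 154² = 4791 Pa.
Required CL = L/(qS) = 1.7952×10^5/(4791·48.7) = 0.7695.
CD = 0.0245 + 0.0492 × 0.7695² = 0.05363.
L/D = CL/CD = 0.7695 / 0.05363 = 14.3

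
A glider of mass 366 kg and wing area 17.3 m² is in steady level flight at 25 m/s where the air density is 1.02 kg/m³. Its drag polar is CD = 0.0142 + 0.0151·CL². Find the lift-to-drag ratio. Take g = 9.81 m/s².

L/D = 31.6

Weight W = mg = 366 × 9.81 = 3590.5 N; in level flight L = W.
q = ½ρv² = ½ × 1.02 × 25² = 318.8 Pa.
CL = W/(q·S) = 3590.5 / (318.8 × 17.3) = 0.6511.
CD = 0.0142 + 0.0151 × 0.6511² = 0.0206.
L/D = CL/CD = 0.6511 / 0.0206 = 31.6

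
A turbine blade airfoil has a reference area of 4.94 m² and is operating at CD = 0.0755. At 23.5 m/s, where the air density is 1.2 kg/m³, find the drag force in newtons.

Dynamic pressure q = ½ρv² = ½ × 1.2 × 23.5² = 331.3 Pa.
D = q·S·CD = 331.3 × 4.94 × 0.0755 = 124 N

D = 124 N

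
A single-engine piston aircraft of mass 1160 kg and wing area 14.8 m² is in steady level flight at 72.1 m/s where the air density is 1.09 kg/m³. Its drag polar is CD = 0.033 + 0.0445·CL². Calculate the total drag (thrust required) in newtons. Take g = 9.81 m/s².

Weight W = mg = 1160 × 9.81 = 11380 N; in level flight L = W.
q = ½ρv² = ½ × 1.09 × 72.1² = 2833 Pa.
Required CL = L/(qS) = 11380/(2833·14.8) = 0.2714.
CD = 0.033 + 0.0445 × 0.2714² = 0.03628.
D = q·S·CD = 2833 × 14.8 × 0.03628 = 1521 N

D = 1520 N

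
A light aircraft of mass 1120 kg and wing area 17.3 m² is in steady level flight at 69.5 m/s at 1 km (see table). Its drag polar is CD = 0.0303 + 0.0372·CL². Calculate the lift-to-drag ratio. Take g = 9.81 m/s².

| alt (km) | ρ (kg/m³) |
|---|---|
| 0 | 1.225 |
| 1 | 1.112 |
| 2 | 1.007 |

L/D = 7.3

At 1 km, from the table: ρ = 1.112 kg/m³.
In steady level flight, lift balances weight: W = mg = 1120 × 9.81 = 10987 N.
q = ½ρv² = ½ × 1.112 × 69.5² = 2686 Pa.
CL = W/(q·S) = 10987 / (2686 × 17.3) = 0.2365.
CD = 0.0303 + 0.0372 × 0.2365² = 0.03238.
L/D = CL/CD = 0.2365 / 0.03238 = 7.3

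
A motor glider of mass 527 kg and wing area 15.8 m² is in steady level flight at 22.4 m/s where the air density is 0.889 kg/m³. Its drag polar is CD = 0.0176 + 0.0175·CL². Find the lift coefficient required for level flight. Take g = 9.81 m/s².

In steady level flight, lift balances weight: W = mg = 527 × 9.81 = 5169.9 N.
q = ½ρv² = ½ × 0.889 × 22.4² = 223 Pa.
Required CL = L/(qS) = 5169.9/(223·15.8) = 1.467.

CL = 1.47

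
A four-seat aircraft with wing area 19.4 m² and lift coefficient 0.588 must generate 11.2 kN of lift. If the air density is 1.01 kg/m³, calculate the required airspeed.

L = ½ρv²S·CL ⇒ v = √(2L/(ρ·S·CL))
v = √(2 × 11200 / (1.01 × 19.4 × 0.588)) = √1944 = 44.1 m/s

v = 44.1 m/s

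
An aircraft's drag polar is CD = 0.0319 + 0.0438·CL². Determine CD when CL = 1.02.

CD = 0.0319 + 0.0438 × 1.02² = 0.0319 + 0.04557 = 0.0775

CD = 0.0775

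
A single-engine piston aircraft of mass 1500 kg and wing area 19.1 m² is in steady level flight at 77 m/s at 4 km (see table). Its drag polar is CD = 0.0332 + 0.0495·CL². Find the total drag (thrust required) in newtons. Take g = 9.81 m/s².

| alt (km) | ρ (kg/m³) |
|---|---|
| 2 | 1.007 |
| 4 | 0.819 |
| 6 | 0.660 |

D = 1770 N

At 4 km, from the table: ρ = 0.819 kg/m³.
In steady level flight, lift balances weight: W = mg = 1500 × 9.81 = 14715 N.
q = ½ρv² = ½ × 0.819 × 77² = 2428 Pa.
CL = 2W/(ρv²S) = 2×14715/(0.819×77²×19.1) = 0.3173.
CD = 0.0332 + 0.0495 × 0.3173² = 0.03818.
D = q·S·CD = 2428 × 19.1 × 0.03818 = 1771 N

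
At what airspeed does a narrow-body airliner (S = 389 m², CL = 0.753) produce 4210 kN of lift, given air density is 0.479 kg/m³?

L = ½ρv²S·CL ⇒ v = √(2L/(ρ·S·CL))
v = √(2 × 4.21×10^6 / (0.479 × 389 × 0.753)) = √60010 = 245 m/s

v = 245 m/s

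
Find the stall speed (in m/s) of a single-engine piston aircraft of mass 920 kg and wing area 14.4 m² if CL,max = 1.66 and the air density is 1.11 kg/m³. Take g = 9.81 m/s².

Weight W = mg = 920 × 9.81 = 9025 N.
V_stall = √(2W/(ρ·S·CL,max)) = √(2 × 9025 / (1.11 × 14.4 × 1.66))
V_stall = √680.3 = 26.1 m/s

V_stall = 26.1 m/s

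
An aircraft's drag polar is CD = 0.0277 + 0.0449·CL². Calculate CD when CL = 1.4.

CD = 0.116

CD = 0.0277 + 0.0449 × 1.4² = 0.0277 + 0.088 = 0.116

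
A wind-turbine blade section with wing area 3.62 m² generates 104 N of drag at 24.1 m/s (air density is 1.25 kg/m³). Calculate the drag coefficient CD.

From D = ½ρv²S·CD, rearranging gives CD = 2D/(ρv²S).
CD = 2 × 104 / (1.25 × 24.1² × 3.62) = 0.0791

CD = 0.0791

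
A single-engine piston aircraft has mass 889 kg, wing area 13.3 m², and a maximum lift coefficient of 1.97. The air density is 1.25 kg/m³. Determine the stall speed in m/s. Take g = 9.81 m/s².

V_stall = 23.1 m/s

At stall, lift equals weight: L = W = m·g = 889 × 9.81 = 8721 N.
From L = ½ρV²S·CL,max = W: V_stall = √(2W/(ρSCL,max)) = √(2·8721/(1.25·13.3·1.97))
V_stall = √532.6 = 23.1 m/s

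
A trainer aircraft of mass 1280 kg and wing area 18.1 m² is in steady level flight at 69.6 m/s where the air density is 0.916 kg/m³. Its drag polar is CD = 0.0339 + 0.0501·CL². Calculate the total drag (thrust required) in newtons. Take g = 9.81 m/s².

In steady level flight, lift balances weight: W = mg = 1280 × 9.81 = 12557 N.
q = ½ρv² = ½ × 0.916 × 69.6² = 2219 Pa.
Required CL = L/(qS) = 12557/(2219·18.1) = 0.3127.
CD = 0.0339 + 0.0501 × 0.3127² = 0.0388.
D = q·S·CD = 2219 × 18.1 × 0.0388 = 1558 N

D = 1560 N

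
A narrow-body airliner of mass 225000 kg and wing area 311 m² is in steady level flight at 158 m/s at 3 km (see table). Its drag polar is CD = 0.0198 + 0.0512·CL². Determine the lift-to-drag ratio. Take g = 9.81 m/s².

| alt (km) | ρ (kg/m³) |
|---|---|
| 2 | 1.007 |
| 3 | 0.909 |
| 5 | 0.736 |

L/D = 15.7

At 3 km, from the table: ρ = 0.909 kg/m³.
Level flight ⇒ L = W = m·g = 225000 × 9.81 = 2.2072×10^6 N.
Dynamic pressure q = 0.5 × 0.909 × 158² = 11350 Pa.
Required CL = L/(qS) = 2.2072×10^6/(11350·311) = 0.6255.
CD = 0.0198 + 0.0512 × 0.6255² = 0.03983.
L/D = CL/CD = 0.6255 / 0.03983 = 15.7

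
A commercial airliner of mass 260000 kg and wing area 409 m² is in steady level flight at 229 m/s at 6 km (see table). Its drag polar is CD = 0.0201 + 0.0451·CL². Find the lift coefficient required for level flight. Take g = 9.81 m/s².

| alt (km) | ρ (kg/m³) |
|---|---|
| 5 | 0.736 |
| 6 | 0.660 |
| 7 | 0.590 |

At 6 km, from the table: ρ = 0.660 kg/m³.
In steady level flight, lift balances weight: W = mg = 260000 × 9.81 = 2.5506×10^6 N.
q = ½ρv² = ½ × 0.66 × 229² = 17310 Pa.
Required CL = L/(qS) = 2.5506×10^6/(17310·409) = 0.3604.

CL = 0.36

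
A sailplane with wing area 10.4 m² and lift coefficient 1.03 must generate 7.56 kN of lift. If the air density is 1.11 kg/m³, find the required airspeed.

v = 35.7 m/s

L = ½ρv²S·CL ⇒ v = √(2L/(ρ·S·CL))
v = √(2 × 7560 / (1.11 × 10.4 × 1.03)) = √1272 = 35.7 m/s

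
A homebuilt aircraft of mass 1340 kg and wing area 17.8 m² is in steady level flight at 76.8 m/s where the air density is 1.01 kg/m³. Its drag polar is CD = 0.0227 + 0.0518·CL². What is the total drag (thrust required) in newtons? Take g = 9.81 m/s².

D = 1370 N

Weight W = mg = 1340 × 9.81 = 13145 N; in level flight L = W.
q = ½ρv² = ½ × 1.01 × 76.8² = 2979 Pa.
Required CL = L/(qS) = 13145/(2979·17.8) = 0.2479.
CD = 0.0227 + 0.0518 × 0.2479² = 0.02588.
D = q·S·CD = 2979 × 17.8 × 0.02588 = 1372 N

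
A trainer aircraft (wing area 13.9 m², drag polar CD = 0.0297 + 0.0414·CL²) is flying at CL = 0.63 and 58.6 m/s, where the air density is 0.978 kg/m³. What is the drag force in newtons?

CD = 0.0297 + 0.0414 × 0.63² = 0.04613
D = ½ρv²S·CD = ½ × 0.978 × 58.6² × 13.9 × 0.04613 = 1080 N

D = 1080 N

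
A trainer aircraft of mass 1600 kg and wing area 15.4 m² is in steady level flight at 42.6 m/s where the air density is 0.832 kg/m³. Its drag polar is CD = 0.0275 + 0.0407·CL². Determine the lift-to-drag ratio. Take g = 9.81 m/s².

Weight W = mg = 1600 × 9.81 = 15696 N; in level flight L = W.
Dynamic pressure q = 0.5 × 0.832 × 42.6² = 754.9 Pa.
Required CL = L/(qS) = 15696/(754.9·15.4) = 1.35.
CD = 0.0275 + 0.0407 × 1.35² = 0.1017.
L/D = CL/CD = 1.35 / 0.1017 = 13.3

L/D = 13.3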